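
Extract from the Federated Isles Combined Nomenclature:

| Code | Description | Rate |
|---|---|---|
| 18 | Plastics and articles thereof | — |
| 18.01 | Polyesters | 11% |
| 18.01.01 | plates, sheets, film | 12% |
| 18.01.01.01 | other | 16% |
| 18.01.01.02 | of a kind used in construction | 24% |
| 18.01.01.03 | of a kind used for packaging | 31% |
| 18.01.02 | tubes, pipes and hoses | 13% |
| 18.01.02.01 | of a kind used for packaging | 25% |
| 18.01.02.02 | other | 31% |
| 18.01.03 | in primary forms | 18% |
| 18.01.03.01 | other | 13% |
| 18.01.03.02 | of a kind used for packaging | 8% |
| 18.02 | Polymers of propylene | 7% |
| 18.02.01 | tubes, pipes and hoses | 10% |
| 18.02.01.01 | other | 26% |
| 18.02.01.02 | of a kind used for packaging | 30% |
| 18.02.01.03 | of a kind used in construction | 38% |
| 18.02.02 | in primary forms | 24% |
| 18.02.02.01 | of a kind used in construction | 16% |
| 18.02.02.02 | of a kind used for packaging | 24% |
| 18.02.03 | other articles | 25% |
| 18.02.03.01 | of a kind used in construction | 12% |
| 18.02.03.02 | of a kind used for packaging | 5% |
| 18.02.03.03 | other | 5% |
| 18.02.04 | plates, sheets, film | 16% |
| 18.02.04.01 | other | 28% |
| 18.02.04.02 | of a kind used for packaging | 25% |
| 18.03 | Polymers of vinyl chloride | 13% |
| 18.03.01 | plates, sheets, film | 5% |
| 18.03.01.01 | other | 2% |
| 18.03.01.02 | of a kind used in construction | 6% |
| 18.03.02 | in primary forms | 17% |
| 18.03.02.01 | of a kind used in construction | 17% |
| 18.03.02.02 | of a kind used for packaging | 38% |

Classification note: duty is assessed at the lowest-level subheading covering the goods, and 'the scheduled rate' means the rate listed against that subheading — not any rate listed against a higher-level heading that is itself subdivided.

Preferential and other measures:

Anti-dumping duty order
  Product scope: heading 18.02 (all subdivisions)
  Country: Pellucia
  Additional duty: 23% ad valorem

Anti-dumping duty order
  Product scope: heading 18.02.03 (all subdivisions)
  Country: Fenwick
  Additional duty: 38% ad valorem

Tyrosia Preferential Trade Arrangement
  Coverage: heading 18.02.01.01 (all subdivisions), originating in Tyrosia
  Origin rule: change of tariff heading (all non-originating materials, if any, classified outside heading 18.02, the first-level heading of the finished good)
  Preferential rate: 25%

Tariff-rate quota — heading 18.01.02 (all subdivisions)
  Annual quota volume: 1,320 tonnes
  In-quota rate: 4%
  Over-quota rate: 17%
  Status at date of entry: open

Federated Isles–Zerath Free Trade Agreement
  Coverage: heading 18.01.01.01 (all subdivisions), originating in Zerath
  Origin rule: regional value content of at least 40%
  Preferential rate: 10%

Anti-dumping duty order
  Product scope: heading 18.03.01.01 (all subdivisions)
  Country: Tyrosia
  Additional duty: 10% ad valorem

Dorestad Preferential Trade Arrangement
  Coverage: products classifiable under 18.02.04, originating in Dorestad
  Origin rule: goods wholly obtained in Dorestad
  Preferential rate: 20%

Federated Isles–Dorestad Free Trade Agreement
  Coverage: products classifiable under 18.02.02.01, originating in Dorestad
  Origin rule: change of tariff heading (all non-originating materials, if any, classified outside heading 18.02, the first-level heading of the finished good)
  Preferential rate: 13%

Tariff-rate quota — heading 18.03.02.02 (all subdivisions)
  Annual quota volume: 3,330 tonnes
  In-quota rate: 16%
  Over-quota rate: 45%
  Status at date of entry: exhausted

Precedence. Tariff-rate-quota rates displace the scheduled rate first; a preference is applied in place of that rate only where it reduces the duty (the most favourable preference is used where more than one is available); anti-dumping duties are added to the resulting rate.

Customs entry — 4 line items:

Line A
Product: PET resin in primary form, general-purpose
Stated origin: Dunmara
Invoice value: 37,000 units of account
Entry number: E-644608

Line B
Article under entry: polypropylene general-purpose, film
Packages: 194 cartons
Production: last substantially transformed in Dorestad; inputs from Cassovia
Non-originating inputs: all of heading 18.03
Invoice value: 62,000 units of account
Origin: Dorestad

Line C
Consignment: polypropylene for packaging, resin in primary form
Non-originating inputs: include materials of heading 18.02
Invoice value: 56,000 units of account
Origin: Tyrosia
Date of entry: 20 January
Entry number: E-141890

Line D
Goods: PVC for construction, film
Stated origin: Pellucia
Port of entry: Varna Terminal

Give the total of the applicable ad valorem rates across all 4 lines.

71%

Line A: PET → 18.01; resin in primary form → 18.01.03; general-purpose → 18.01.03.01. Scheduled 13%. No special measure applies. → 13%.
Line B: polypropylene → 18.02; film → 18.02.04; general-purpose → 18.02.04.01. Scheduled 28%. Dorestad agreement on 18.02.04: not wholly obtained; Dorestad agreement on 18.02.02.01: 18.02.04.01 not covered. → 28%.
Line C: polypropylene → 18.02; resin in primary form → 18.02.02; for packaging → 18.02.02.02. Scheduled 24%. Tyrosia agreement on 18.02.01.01: 18.02.02.02 not covered. → 24%.
Line D: PVC → 18.03; film → 18.03.01; for construction → 18.03.01.02. Scheduled 6%. No special measure applies. → 6%.
Sum: 13% + 28% + 24% + 6% = 71%.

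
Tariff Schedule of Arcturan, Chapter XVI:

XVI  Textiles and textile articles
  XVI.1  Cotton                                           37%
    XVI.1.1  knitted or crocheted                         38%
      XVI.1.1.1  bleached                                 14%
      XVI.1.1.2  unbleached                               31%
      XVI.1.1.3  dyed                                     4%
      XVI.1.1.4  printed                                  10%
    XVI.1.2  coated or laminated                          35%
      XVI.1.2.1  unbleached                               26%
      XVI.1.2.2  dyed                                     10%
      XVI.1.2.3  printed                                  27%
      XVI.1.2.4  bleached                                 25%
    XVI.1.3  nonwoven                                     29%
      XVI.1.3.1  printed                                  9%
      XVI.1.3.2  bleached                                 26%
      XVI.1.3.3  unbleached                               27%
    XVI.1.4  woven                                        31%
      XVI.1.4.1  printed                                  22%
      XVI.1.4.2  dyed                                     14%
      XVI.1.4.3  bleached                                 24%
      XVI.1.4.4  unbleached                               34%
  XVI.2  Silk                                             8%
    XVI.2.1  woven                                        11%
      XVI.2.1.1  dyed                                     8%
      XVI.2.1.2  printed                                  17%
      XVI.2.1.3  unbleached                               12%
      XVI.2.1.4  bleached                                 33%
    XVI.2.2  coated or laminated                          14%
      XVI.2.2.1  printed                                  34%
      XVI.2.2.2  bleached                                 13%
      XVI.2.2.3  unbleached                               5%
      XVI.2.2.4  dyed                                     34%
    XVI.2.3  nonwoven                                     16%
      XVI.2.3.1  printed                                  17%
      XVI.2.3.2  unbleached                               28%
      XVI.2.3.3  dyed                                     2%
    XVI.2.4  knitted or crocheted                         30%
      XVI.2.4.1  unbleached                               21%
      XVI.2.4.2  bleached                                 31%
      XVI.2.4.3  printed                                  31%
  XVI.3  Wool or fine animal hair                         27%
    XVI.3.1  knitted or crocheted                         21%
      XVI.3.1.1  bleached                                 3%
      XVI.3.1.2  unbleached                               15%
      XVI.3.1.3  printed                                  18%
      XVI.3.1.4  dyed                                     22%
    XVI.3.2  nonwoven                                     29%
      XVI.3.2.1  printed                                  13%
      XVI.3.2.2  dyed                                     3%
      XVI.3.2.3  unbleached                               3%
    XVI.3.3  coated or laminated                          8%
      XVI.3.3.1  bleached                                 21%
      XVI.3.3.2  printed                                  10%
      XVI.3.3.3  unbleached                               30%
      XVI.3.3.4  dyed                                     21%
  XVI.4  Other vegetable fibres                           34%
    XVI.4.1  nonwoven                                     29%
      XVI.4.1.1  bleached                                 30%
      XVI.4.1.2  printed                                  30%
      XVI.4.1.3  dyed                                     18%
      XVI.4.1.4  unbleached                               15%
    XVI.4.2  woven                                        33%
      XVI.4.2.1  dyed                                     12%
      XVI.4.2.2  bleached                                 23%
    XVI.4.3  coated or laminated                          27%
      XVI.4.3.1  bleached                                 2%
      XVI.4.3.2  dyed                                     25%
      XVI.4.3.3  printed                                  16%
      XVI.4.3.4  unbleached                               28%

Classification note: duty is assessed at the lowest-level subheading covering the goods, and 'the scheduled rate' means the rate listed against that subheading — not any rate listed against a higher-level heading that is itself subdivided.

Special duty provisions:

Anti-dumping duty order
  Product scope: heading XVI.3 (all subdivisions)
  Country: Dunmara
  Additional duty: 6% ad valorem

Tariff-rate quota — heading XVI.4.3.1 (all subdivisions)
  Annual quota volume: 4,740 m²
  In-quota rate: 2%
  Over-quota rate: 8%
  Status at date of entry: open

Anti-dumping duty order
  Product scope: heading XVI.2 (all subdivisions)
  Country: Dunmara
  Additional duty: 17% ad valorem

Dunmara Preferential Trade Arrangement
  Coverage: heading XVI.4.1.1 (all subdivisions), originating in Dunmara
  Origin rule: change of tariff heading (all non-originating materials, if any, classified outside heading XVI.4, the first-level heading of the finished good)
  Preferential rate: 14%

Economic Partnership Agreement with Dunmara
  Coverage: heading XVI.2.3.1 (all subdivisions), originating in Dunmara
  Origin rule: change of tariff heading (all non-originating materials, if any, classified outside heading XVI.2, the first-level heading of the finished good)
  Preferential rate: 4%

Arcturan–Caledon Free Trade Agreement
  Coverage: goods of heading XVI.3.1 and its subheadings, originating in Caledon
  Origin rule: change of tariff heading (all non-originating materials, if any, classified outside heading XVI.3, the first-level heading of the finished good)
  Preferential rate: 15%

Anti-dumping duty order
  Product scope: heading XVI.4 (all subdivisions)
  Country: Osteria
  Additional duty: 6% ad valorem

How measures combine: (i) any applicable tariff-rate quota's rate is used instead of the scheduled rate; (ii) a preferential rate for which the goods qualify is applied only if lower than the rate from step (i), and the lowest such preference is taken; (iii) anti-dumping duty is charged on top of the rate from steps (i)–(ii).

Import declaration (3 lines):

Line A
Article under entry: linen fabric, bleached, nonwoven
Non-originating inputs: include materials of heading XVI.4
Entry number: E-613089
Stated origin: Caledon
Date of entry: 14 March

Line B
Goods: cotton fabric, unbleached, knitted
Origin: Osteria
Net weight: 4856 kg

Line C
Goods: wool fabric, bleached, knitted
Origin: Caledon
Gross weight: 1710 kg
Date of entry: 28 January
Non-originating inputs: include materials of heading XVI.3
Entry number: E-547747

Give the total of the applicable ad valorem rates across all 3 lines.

64%

Line A: linen → XVI.4; nonwoven → XVI.4.1; bleached → XVI.4.1.1. Scheduled 30%. Caledon agreement on XVI.3.1: XVI.4.1.1 not covered. → 30%.
Line B: cotton → XVI.1; knitted → XVI.1.1; unbleached → XVI.1.1.2. Scheduled 31%. No special measure applies. → 31%.
Line C: wool → XVI.3; knitted → XVI.3.1; bleached → XVI.3.1.1. Scheduled 3%. Caledon agreement on XVI.3.1: CTH not met. → 3%.
Sum: 30% + 31% + 3% = 64%.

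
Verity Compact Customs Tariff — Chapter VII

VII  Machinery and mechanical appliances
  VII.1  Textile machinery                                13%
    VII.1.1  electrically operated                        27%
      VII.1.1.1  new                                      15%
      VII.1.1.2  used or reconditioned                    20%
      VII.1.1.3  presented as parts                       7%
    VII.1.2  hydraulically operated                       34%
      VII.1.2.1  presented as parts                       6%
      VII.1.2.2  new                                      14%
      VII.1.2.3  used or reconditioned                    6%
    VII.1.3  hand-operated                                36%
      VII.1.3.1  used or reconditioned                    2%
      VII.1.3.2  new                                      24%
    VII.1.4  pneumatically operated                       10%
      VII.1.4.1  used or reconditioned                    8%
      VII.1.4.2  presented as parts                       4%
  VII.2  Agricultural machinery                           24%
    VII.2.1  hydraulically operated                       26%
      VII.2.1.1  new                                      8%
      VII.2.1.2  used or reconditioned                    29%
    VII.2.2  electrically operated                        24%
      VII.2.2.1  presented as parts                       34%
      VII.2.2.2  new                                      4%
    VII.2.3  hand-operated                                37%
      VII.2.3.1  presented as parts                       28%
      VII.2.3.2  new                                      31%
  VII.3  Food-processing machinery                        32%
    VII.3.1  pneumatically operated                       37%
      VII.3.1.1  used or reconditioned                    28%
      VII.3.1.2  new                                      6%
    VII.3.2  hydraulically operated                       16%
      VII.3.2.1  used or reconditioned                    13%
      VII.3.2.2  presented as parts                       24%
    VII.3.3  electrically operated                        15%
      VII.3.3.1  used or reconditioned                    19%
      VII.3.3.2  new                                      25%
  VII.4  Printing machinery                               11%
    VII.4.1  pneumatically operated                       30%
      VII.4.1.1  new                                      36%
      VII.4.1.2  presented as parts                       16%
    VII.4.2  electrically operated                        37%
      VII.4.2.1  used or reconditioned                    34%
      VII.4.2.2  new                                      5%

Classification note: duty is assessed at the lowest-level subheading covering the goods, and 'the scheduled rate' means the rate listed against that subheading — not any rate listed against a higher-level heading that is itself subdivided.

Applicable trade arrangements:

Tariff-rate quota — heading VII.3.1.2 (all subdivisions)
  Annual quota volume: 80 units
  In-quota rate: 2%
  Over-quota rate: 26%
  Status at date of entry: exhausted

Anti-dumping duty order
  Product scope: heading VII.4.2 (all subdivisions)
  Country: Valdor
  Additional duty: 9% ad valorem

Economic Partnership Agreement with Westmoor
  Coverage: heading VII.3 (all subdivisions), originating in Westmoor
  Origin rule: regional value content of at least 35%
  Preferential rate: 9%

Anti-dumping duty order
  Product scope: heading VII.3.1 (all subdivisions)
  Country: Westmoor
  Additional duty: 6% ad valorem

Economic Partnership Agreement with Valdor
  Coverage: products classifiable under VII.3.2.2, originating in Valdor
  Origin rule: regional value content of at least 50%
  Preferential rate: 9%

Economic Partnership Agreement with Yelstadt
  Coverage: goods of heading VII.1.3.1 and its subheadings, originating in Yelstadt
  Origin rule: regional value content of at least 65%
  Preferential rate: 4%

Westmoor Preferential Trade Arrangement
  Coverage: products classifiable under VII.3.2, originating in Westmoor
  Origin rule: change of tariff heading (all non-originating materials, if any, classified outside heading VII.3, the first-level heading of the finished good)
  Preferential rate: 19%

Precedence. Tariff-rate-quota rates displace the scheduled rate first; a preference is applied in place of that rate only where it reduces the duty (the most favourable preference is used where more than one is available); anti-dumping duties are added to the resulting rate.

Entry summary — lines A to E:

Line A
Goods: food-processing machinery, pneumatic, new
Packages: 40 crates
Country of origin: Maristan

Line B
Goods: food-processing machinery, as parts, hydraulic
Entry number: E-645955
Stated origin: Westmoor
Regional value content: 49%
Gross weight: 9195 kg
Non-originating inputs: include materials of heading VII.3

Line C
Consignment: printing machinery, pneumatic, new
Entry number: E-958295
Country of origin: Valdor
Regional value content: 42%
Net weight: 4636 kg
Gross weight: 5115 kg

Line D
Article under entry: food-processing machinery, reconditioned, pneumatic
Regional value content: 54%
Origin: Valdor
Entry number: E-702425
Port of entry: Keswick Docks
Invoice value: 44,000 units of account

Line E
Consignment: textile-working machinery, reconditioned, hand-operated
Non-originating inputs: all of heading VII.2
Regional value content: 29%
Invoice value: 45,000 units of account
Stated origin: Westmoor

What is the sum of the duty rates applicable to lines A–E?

Line A: food-processing → VII.3; pneumatic → VII.3.1; new → VII.3.1.2. Scheduled 6%. quota on VII.3.1.2 exhausted → over-quota 26%. → 26%.
Line B: food-processing → VII.3; hydraulic → VII.3.2; as parts → VII.3.2.2. Scheduled 24%. Westmoor agreement on VII.3: RVC ≥ 35% → 9% available; Westmoor agreement on VII.3.2: CTH not met; preferential 9%. → 9%.
Line C: printing → VII.4; pneumatic → VII.4.1; new → VII.4.1.1. Scheduled 36%. Valdor agreement on VII.3.2.2: VII.4.1.1 not covered. → 36%.
Line D: food-processing → VII.3; pneumatic → VII.3.1; reconditioned → VII.3.1.1. Scheduled 28%. Valdor agreement on VII.3.2.2: VII.3.1.1 not covered. → 28%.
Line E: textile-working → VII.1; hand-operated → VII.1.3; reconditioned → VII.1.3.1. Scheduled 2%. Westmoor agreement on VII.3: VII.1.3.1 not covered; Westmoor agreement on VII.3.2: VII.1.3.1 not covered. → 2%.
Sum: 26% + 9% + 36% + 28% + 2% = 101%.

101%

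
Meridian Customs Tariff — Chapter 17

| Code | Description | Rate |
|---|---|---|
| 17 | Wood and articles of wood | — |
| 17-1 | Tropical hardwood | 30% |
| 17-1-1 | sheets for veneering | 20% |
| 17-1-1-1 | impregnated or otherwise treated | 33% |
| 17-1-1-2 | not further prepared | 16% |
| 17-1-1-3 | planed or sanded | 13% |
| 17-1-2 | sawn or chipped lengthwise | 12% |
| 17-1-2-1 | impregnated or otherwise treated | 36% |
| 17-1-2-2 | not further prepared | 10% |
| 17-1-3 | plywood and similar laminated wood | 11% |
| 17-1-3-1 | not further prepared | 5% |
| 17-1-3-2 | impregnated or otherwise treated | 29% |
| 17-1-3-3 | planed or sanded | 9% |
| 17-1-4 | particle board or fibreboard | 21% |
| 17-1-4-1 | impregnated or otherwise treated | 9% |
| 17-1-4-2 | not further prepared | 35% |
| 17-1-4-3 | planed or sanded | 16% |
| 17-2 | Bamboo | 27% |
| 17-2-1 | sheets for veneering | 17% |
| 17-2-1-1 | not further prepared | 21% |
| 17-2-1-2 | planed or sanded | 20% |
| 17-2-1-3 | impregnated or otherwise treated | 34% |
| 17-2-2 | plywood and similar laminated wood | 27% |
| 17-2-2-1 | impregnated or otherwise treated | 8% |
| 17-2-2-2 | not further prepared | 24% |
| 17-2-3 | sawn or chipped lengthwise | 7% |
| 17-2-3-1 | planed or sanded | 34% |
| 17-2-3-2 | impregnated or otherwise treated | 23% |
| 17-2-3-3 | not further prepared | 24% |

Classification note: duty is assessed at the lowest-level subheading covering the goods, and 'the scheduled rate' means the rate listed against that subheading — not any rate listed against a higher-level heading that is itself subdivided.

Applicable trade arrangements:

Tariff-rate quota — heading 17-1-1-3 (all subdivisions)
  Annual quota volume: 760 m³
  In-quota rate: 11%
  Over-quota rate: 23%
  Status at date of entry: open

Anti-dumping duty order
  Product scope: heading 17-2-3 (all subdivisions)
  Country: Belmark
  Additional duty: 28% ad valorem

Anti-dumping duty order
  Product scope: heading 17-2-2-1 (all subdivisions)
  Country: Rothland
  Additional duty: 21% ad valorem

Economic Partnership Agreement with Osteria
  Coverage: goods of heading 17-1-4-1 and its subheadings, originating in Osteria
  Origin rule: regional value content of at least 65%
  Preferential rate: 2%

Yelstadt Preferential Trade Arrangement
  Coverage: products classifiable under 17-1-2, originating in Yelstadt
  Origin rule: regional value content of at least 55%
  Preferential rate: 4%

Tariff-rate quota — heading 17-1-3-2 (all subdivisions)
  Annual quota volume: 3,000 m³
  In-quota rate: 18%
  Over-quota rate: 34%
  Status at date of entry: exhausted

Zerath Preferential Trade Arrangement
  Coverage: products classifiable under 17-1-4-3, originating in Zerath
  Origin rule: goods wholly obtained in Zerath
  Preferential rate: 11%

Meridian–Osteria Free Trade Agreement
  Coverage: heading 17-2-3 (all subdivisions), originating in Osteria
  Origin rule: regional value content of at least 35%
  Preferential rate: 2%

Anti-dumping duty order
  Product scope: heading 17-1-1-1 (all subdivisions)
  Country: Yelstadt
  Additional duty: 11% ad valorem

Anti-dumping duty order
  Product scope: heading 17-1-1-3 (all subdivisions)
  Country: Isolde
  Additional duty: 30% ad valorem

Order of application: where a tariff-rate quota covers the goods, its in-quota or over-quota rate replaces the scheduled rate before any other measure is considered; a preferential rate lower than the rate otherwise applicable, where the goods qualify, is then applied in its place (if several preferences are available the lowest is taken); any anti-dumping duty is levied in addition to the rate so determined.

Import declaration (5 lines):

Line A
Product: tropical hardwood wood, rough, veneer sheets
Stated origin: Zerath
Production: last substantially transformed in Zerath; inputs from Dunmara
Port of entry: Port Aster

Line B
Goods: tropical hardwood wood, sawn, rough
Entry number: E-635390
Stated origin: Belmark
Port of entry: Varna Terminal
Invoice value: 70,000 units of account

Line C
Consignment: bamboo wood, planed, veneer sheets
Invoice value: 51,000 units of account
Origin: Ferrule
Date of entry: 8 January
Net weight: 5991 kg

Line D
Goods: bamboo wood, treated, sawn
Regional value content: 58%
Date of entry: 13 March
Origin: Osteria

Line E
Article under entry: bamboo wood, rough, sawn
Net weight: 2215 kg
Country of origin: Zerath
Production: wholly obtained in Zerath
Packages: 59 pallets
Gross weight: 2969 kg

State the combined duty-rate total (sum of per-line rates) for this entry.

72%

Line A: tropical hardwood → 17-1; veneer sheets → 17-1-1; rough → 17-1-1-2. Scheduled 16%. Zerath agreement on 17-1-4-3: 17-1-1-2 not covered. → 16%.
Line B: tropical hardwood → 17-1; sawn → 17-1-2; rough → 17-1-2-2. Scheduled 10%. No special measure applies. → 10%.
Line C: bamboo → 17-2; veneer sheets → 17-2-1; planed → 17-2-1-2. Scheduled 20%. No special measure applies. → 20%.
Line D: bamboo → 17-2; sawn → 17-2-3; treated → 17-2-3-2. Scheduled 23%. Osteria agreement on 17-1-4-1: 17-2-3-2 not covered; Osteria agreement on 17-2-3: RVC ≥ 35% → 2% available; preferential 2%. → 2%.
Line E: bamboo → 17-2; sawn → 17-2-3; rough → 17-2-3-3. Scheduled 24%. Zerath agreement on 17-1-4-3: 17-2-3-3 not covered. → 24%.
Sum: 16% + 10% + 20% + 2% + 24% = 72%.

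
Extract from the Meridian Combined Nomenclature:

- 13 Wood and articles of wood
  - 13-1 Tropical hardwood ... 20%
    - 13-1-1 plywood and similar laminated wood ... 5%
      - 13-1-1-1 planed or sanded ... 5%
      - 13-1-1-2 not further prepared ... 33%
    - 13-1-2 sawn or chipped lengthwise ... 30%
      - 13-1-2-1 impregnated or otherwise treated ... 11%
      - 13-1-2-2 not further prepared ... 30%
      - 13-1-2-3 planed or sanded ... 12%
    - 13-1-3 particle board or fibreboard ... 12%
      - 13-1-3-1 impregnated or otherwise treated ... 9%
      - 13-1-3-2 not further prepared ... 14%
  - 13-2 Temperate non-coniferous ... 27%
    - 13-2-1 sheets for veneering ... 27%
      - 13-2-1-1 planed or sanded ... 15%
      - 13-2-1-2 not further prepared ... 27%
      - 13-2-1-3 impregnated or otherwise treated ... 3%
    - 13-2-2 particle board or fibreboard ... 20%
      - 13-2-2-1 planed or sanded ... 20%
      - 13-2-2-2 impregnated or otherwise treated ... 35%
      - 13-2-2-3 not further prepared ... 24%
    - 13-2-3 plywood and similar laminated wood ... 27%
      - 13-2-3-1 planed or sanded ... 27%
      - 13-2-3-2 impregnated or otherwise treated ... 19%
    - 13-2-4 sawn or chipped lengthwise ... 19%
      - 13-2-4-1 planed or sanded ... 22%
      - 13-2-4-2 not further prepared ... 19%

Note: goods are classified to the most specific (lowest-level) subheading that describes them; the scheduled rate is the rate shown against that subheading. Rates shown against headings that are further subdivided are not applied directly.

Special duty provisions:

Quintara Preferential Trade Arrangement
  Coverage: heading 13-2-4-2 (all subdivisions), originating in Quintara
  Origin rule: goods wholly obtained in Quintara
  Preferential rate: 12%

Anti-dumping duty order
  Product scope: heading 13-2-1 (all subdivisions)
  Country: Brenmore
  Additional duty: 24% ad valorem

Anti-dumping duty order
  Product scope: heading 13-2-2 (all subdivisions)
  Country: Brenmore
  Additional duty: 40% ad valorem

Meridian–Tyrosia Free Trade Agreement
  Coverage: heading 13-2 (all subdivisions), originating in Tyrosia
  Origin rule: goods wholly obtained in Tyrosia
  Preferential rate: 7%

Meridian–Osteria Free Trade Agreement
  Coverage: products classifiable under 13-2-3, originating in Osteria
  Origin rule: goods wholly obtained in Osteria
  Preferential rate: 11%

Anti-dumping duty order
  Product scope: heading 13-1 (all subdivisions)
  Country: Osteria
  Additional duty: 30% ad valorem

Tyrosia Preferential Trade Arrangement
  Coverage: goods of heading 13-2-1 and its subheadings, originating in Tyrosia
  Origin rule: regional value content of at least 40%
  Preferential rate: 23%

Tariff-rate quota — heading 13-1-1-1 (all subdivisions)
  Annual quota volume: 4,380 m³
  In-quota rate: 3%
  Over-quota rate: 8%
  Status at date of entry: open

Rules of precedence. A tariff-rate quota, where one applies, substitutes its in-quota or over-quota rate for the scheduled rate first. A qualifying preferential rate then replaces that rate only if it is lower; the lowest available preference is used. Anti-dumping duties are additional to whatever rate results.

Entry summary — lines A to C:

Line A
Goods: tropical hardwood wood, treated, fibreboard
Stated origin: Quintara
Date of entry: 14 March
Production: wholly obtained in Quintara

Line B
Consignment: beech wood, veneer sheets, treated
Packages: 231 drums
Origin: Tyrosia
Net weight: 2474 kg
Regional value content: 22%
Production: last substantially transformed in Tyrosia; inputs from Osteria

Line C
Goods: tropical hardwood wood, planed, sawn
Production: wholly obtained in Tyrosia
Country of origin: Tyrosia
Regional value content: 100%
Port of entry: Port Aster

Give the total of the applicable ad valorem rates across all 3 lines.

24%

Line A: tropical hardwood → 13-1; fibreboard → 13-1-3; treated → 13-1-3-1. Scheduled 9%. Quintara agreement on 13-2-4-2: 13-1-3-1 not covered. → 9%.
Line B: beech → 13-2; veneer sheets → 13-2-1; treated → 13-2-1-3. Scheduled 3%. Tyrosia agreement on 13-2: not wholly obtained; Tyrosia agreement on 13-2-1: RVC < 40%. → 3%.
Line C: tropical hardwood → 13-1; sawn → 13-1-2; planed → 13-1-2-3. Scheduled 12%. Tyrosia agreement on 13-2: 13-1-2-3 not covered; Tyrosia agreement on 13-2-1: 13-1-2-3 not covered. → 12%.
Sum: 9% + 3% + 12% = 24%.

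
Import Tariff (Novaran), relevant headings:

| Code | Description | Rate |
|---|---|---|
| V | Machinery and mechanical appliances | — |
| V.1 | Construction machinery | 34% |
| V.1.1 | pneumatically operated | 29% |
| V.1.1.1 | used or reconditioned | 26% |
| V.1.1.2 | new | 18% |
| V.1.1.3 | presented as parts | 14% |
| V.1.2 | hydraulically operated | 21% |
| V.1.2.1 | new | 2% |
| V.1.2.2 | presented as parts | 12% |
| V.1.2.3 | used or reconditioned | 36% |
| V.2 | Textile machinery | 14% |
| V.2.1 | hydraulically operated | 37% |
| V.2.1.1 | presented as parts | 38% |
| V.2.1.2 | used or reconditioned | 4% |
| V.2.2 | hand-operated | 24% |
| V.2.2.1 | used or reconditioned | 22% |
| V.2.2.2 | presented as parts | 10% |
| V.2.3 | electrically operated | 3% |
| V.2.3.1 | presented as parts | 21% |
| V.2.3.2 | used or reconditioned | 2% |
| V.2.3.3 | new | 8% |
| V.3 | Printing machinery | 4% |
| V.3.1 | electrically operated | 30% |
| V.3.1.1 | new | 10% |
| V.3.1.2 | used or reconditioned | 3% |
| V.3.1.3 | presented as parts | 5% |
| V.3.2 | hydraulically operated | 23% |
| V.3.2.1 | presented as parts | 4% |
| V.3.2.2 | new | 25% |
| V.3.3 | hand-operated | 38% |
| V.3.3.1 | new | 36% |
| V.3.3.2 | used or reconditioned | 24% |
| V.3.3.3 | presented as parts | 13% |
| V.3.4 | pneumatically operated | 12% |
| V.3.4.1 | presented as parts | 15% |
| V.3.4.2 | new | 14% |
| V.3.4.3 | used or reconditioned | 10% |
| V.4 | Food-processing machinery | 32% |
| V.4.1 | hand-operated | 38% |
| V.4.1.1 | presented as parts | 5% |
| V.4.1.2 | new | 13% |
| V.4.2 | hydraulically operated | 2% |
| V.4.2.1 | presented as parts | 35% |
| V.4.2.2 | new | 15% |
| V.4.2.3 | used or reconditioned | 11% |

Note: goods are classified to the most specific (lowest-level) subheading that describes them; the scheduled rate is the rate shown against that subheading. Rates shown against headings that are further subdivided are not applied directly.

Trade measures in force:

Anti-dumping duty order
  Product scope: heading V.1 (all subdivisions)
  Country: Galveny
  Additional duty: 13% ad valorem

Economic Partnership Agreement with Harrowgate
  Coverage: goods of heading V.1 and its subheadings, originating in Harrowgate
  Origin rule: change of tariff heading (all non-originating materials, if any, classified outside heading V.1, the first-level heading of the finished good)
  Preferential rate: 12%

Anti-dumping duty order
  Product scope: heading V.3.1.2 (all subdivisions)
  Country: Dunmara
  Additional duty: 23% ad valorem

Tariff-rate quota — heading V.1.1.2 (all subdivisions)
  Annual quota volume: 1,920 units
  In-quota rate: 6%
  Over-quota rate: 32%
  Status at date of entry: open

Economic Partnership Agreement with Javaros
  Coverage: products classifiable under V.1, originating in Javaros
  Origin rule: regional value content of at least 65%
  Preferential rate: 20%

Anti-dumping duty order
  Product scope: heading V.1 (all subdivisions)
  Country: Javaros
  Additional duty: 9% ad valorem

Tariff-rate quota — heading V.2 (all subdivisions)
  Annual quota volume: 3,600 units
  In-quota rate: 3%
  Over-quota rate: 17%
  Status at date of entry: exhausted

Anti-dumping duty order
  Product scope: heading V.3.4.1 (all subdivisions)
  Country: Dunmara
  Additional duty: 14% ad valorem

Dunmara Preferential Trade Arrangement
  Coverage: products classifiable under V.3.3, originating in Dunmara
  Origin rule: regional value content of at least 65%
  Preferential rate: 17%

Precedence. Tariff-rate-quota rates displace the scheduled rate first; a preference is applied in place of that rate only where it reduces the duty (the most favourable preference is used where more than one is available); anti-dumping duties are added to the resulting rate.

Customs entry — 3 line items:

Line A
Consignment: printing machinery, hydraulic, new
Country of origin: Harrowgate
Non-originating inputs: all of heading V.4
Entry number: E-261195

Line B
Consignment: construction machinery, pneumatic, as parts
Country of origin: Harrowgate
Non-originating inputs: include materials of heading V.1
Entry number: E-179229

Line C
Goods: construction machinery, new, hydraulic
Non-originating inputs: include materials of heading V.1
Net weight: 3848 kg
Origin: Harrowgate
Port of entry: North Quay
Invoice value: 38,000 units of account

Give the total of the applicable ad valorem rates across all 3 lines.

41%

Line A: printing → V.3; hydraulic → V.3.2; new → V.3.2.2. Scheduled 25%. Harrowgate agreement on V.1: V.3.2.2 not covered. → 25%.
Line B: construction → V.1; pneumatic → V.1.1; as parts → V.1.1.3. Scheduled 14%. Harrowgate agreement on V.1: CTH not met. → 14%.
Line C: construction → V.1; hydraulic → V.1.2; new → V.1.2.1. Scheduled 2%. Harrowgate agreement on V.1: CTH not met. → 2%.
Sum: 25% + 14% + 2% = 41%.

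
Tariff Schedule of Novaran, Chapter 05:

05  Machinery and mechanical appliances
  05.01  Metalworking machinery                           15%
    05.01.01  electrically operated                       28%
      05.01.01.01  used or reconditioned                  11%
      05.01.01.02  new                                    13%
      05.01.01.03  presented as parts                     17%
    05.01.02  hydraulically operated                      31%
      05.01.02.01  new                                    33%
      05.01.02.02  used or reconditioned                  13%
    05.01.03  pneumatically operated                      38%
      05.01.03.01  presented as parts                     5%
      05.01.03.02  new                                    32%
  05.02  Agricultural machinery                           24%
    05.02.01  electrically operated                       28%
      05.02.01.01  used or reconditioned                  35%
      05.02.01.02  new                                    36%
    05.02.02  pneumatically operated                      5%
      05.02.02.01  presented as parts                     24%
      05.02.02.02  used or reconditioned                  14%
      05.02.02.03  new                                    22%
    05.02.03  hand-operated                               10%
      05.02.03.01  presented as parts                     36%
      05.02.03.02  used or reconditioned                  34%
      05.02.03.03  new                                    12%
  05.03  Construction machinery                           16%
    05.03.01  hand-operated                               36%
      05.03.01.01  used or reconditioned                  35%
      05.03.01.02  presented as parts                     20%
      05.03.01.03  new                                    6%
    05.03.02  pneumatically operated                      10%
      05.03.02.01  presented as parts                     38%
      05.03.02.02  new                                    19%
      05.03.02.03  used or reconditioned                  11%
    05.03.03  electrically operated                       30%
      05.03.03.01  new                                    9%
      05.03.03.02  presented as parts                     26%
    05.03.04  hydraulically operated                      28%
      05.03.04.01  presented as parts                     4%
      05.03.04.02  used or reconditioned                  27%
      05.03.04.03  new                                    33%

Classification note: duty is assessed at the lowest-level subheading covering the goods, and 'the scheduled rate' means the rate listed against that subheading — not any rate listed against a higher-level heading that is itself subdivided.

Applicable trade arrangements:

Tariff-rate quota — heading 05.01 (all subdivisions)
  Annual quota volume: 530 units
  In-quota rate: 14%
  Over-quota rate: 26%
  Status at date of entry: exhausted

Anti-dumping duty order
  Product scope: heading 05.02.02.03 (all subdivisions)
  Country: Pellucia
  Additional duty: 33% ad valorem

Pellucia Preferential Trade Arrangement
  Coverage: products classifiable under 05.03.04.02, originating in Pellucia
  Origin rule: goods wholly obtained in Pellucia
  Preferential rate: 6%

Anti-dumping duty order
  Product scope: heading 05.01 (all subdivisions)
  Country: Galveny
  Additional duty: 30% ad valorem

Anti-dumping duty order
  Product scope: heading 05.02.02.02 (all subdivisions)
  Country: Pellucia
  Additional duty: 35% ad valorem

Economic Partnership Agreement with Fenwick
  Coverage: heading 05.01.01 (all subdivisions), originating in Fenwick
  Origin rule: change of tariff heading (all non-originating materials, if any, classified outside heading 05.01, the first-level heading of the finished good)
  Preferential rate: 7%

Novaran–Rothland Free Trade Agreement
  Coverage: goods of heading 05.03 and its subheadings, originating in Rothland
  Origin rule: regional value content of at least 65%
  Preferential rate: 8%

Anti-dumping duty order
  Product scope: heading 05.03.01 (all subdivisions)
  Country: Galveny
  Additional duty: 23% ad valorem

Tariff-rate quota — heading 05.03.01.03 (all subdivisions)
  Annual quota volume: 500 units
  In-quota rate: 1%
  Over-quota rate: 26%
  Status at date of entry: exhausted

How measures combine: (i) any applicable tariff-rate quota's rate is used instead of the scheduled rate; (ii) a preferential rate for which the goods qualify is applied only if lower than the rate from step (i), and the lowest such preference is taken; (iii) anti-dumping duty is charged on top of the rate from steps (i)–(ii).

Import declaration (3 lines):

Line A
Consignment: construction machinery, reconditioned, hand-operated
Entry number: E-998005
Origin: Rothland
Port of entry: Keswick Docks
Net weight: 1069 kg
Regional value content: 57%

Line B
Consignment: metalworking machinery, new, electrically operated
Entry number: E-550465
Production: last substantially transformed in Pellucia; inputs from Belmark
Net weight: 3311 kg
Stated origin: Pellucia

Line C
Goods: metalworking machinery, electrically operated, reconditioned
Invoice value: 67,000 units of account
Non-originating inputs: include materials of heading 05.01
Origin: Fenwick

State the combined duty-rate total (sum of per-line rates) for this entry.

Line A: construction → 05.03; hand-operated → 05.03.01; reconditioned → 05.03.01.01. Scheduled 35%. Rothland agreement on 05.03: RVC < 65%. → 35%.
Line B: metalworking → 05.01; electrically operated → 05.01.01; new → 05.01.01.02. Scheduled 13%. quota on 05.01 exhausted → over-quota 26%; Pellucia agreement on 05.03.04.02: 05.01.01.02 not covered. → 26%.
Line C: metalworking → 05.01; electrically operated → 05.01.01; reconditioned → 05.01.01.01. Scheduled 11%. quota on 05.01 exhausted → over-quota 26%; Fenwick agreement on 05.01.01: CTH not met. → 26%.
Sum: 35% + 26% + 26% = 87%.

87%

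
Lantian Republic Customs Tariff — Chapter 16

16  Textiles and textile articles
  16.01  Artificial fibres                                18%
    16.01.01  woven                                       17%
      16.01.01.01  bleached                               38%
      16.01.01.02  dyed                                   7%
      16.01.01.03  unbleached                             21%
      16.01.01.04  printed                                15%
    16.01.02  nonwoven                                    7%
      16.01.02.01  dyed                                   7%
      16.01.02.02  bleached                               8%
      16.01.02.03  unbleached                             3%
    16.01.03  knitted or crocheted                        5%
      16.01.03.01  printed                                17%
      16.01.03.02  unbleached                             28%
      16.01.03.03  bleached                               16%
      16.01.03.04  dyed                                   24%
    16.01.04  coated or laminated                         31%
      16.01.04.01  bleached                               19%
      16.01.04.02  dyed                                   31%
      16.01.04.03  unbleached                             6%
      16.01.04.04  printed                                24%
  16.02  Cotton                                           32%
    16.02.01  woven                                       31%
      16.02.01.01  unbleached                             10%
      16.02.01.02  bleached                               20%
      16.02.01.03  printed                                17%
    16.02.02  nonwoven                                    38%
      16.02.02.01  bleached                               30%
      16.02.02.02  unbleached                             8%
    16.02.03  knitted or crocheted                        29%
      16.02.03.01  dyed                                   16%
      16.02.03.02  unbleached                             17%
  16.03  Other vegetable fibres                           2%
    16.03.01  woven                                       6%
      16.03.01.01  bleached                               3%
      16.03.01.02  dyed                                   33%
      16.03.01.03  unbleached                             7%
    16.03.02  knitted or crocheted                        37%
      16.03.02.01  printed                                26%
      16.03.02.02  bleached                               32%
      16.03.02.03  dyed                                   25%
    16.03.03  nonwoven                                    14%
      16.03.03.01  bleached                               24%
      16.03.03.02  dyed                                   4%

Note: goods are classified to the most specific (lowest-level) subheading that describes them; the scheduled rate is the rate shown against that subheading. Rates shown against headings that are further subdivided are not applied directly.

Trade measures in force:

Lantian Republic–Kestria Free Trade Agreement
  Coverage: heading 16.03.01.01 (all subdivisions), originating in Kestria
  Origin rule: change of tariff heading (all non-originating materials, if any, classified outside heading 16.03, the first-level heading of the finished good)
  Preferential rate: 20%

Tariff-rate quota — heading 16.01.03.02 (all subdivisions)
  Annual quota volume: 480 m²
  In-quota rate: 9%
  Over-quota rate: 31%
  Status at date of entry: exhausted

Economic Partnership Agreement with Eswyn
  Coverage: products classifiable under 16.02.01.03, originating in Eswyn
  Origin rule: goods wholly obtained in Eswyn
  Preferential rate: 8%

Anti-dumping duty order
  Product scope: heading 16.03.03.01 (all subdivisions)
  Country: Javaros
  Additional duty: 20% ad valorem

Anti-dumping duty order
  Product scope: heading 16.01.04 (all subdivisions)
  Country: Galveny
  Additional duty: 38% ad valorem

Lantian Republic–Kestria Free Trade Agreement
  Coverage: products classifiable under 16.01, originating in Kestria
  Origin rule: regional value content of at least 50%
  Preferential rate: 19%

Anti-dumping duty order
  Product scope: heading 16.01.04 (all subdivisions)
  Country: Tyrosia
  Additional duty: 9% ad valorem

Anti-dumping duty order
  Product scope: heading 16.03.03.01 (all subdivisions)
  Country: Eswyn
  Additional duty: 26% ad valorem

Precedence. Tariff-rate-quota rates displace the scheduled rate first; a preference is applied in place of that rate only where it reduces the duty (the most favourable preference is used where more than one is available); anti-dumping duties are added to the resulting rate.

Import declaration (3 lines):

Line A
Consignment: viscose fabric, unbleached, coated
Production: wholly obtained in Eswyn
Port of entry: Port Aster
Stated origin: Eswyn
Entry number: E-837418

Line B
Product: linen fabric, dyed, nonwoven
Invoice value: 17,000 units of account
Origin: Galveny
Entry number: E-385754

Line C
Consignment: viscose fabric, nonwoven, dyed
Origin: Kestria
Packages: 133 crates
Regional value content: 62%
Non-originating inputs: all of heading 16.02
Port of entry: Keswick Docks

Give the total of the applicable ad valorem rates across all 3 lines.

17%

Line A: viscose → 16.01; coated → 16.01.04; unbleached → 16.01.04.03. Scheduled 6%. Eswyn agreement on 16.02.01.03: 16.01.04.03 not covered. → 6%.
Line B: linen → 16.03; nonwoven → 16.03.03; dyed → 16.03.03.02. Scheduled 4%. No special measure applies. → 4%.
Line C: viscose → 16.01; nonwoven → 16.01.02; dyed → 16.01.02.01. Scheduled 7%. Kestria agreement on 16.03.01.01: 16.01.02.01 not covered; Kestria agreement on 16.01: RVC ≥ 50% → 19% available; preference 19% not lower than 7% → no reduction. → 7%.
Sum: 6% + 4% + 7% = 17%.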